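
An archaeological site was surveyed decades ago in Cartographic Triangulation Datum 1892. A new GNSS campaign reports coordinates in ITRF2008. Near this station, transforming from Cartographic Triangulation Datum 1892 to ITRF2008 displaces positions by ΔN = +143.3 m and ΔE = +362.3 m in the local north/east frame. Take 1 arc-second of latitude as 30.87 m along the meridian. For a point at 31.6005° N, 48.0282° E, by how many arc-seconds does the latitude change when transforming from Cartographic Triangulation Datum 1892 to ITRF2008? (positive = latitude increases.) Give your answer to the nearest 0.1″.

1″ of latitude = 30.87 m, so Δφ = 143.3 / 30.87 = 4.642″.

Δφ = 4.6″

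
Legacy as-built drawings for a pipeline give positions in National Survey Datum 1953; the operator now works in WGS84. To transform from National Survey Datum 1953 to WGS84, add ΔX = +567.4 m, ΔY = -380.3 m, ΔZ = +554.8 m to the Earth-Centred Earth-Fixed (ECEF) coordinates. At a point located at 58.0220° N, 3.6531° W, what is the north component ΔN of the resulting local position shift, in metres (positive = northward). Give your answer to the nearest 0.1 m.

ΔN = -207.1 m

At φ = 58.0220°, λ = -3.6531°: sin φ = 0.848252, cos φ = 0.529594, sin λ = -0.063715, cos λ = 0.997968.
ΔN = −sin φ cos λ·ΔX − sin φ sin λ·ΔY + cos φ·ΔZ = −(0.848252)(0.997968)(567.4) − (0.848252)(-0.063715)(-380.3) + (0.529594)(554.8) = -207.06 m.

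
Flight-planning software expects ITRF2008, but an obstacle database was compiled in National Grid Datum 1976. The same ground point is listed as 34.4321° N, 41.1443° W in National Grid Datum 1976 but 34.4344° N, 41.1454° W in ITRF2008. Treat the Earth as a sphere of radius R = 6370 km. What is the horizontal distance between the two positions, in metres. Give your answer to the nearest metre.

275 m

Δφ = 34.4344° − 34.4321° = +0.0023°; Δλ = -41.1454° − -41.1443° = -0.0011°.
1° along a meridian = πR/180 = 111177 m.
ΔN = Δφ × 111177 = 255.7 m; ΔE = Δλ × 111177 × cos(34.4321°) = -0.0011 × 111177 × 0.824797 = -100.9 m.
Distance = √(ΔE² + ΔN²) = √((-100.9)² + 255.7²) = 274.9 m.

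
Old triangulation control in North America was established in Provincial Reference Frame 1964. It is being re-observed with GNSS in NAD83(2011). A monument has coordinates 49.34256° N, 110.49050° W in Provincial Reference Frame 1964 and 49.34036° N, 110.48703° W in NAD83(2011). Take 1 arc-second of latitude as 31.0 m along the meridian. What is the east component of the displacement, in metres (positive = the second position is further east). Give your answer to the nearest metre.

ΔE = 252 m

Δφ = 49.34036° − 49.34256° = -0.00220°; Δλ = -110.48703° − -110.49050° = +0.00347°.
1° of latitude = 3600 × 31.00 = 111600 m.
ΔN = Δφ × 111600 = -245.5 m; ΔE = Δλ × 111600 × cos(49.34256°) = +0.00347 × 111600 × 0.651535 = 252.3 m.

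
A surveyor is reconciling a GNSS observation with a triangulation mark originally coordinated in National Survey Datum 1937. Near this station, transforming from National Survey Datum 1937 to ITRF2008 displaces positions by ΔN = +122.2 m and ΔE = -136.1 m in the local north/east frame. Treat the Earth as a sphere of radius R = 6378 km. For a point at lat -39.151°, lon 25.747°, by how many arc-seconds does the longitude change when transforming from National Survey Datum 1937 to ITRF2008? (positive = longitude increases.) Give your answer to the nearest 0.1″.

Δλ = -5.7″

At latitude -39.151°, cos φ = 0.775485.
One radian of longitude at latitude φ spans R cos φ, so Δλ = ΔE / (R cos φ) = -136.1 / (6378000 × 0.775485) = -2.7517e-05 rad = -5.676″.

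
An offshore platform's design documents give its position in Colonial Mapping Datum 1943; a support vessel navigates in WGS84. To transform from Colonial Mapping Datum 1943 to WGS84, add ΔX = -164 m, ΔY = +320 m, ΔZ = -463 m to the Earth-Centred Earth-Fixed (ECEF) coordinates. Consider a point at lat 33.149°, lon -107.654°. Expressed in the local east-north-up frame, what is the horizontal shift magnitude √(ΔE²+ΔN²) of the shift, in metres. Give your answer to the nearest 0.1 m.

At φ = 33.149°, λ = -107.654°: sin φ = 0.546818, cos φ = 0.837251, sin λ = -0.952905, cos λ = -0.303268.
ΔE = −sin λ·ΔX + cos λ·ΔY = −(-0.952905)·(-164) + (-0.303268)·(320) = -253.32 m.
ΔN = −sin φ cos λ·ΔX − sin φ sin λ·ΔY + cos φ·ΔZ = −(0.546818)(-0.303268)(-164) − (0.546818)(-0.952905)(320) + (0.837251)(-463) = -248.10 m.
Horizontal magnitude = √(ΔE² + ΔN²) = √((-253.32)² + (-248.10)²) = 354.58 m.

354.6 m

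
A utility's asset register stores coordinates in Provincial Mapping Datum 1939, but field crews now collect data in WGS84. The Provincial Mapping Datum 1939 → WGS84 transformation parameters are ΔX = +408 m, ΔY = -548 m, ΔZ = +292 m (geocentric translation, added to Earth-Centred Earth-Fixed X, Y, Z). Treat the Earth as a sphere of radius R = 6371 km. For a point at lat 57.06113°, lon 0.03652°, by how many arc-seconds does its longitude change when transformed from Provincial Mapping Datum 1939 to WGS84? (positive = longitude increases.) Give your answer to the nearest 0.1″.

sin φ = 0.839251, cos φ = 0.543744, sin λ = 0.000637, cos λ = 1.000000.
East component: ΔE = −sin λ·ΔX + cos λ·ΔY = −(0.000637)(408) + (1.000000)(-548) = -548.26 m.
1° of latitude spans πR/180 = 111195 m; at latitude φ, 1° of longitude spans that × cos φ = 60461.6 m, so Δλ = -548.26 / 60461.6 × 3600 = -32.644″.

Δλ = -32.6″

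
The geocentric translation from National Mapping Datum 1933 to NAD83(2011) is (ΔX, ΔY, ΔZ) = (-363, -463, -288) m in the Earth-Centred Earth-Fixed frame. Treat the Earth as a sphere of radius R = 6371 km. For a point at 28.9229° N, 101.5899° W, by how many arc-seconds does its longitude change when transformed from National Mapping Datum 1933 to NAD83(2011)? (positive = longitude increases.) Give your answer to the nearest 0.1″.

sin φ = 0.483632, cos φ = 0.875271, sin λ = -0.979611, cos λ = -0.200905.
East component: ΔE = −sin λ·ΔX + cos λ·ΔY = −(-0.979611)(-363) + (-0.200905)(-463) = -262.58 m.
1° of latitude spans πR/180 = 111195 m; at latitude φ, 1° of longitude spans that × cos φ = 97325.7 m, so Δλ = -262.58 / 97325.7 × 3600 = -9.713″.

Δλ = -9.7″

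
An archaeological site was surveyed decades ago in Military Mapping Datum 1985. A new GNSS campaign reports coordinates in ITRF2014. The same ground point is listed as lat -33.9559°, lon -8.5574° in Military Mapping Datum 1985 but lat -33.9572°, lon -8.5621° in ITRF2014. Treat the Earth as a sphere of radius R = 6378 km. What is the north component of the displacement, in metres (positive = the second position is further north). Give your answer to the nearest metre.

Δφ = -33.9572° − -33.9559° = -0.0013°; Δλ = -8.5621° − -8.5574° = -0.0047°.
1° along a meridian = πR/180 = 111317 m.
ΔN = Δφ × 111317 = -144.7 m; ΔE = Δλ × 111317 × cos(-33.9559°) = -0.0047 × 111317 × 0.829468 = -434.0 m.

ΔN = -145 m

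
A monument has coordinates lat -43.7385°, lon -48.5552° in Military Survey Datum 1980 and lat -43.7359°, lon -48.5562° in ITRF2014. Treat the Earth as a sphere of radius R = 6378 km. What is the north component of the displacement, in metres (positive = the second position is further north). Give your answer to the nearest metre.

Δφ = -43.7359° − -43.7385° = +0.0026°; Δλ = -48.5562° − -48.5552° = -0.0010°.
1° along a meridian = πR/180 = 111317 m.
ΔN = Δφ × 111317 = 289.4 m; ΔE = Δλ × 111317 × cos(-43.7385°) = -0.0010 × 111317 × 0.722503 = -80.4 m.

ΔN = 289 m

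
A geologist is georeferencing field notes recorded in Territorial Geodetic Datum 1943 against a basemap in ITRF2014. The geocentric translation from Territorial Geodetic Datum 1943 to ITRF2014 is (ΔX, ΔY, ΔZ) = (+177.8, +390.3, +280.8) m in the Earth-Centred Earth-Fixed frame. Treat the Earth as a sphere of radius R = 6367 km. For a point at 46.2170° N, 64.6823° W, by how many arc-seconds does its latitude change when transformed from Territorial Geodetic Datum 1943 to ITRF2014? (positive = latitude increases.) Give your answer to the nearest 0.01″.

sin φ = 0.721966, cos φ = 0.691929, sin λ = -0.903950, cos λ = 0.427637.
North component: ΔN = −sin φ cos λ·ΔX − sin φ sin λ·ΔY + cos φ·ΔZ = −(0.721966)(0.427637)(177.8) − (0.721966)(-0.903950)(390.3) + (0.691929)(280.8) = 394.12 m.
1° of latitude spans πR/180 = 111125 m, so Δφ = 394.12 / 111125 × 3600 = 12.768″.

Δφ = 12.77″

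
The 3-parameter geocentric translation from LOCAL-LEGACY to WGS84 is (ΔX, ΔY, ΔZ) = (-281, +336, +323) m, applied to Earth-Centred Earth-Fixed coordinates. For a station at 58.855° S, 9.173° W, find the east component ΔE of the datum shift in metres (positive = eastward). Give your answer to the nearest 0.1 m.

ΔE = 286.9 m

At φ = -58.855°, λ = -9.173°: sin φ = -0.855861, cos φ = 0.517206, sin λ = -0.159416, cos λ = 0.987211.
ΔE = −sin λ·ΔX + cos λ·ΔY = −(-0.159416)·(-281) + (0.987211)·(336) = 286.91 m.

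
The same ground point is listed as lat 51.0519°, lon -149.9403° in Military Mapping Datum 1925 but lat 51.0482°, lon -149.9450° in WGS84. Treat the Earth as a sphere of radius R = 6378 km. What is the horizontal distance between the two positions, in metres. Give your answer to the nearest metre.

Δφ = 51.0482° − 51.0519° = -0.0037°; Δλ = -149.9450° − -149.9403° = -0.0047°.
1° along a meridian = πR/180 = 111317 m.
ΔN = Δφ × 111317 = -411.9 m; ΔE = Δλ × 111317 × cos(51.0519°) = -0.0047 × 111317 × 0.628616 = -328.9 m.
Distance = √(ΔE² + ΔN²) = √((-328.9)² + (-411.9)²) = 527.1 m.

527 m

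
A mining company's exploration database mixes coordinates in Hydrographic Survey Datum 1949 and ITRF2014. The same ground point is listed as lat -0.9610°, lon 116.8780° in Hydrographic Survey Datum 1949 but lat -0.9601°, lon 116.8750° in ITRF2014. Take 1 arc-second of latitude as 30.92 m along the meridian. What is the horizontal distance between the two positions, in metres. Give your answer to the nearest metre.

349 m

Δφ = -0.9601° − -0.9610° = +0.0009°; Δλ = 116.8750° − 116.8780° = -0.0030°.
1° of latitude = 3600 × 30.92 = 111312 m.
ΔN = Δφ × 111312 = 100.2 m; ΔE = Δλ × 111312 × cos(-0.9610°) = -0.0030 × 111312 × 0.999859 = -333.9 m.
Distance = √(ΔE² + ΔN²) = √((-333.9)² + 100.2²) = 348.6 m.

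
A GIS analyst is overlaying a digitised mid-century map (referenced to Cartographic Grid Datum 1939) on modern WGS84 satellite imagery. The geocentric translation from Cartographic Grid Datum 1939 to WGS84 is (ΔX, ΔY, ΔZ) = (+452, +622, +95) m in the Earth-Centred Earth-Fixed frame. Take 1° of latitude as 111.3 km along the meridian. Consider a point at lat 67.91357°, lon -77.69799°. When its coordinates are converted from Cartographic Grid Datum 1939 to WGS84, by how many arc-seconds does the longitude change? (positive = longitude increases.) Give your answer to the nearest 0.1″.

Δλ = 49.4″

sin φ = 0.926618, cos φ = 0.376005, sin λ = -0.977038, cos λ = 0.213065.
East component: ΔE = −sin λ·ΔX + cos λ·ΔY = −(-0.977038)(452) + (0.213065)(622) = 574.15 m.
1° of latitude spans 111300 m; at latitude φ, 1° of longitude spans that × cos φ = 41849.3 m, so Δλ = 574.15 / 41849.3 × 3600 = 49.390″.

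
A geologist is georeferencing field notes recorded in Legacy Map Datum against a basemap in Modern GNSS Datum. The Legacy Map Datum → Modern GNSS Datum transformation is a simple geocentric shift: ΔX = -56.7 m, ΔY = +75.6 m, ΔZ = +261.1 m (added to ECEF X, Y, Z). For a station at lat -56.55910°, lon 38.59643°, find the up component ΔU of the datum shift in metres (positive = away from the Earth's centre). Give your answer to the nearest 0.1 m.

At φ = -56.55910°, λ = 38.59643°: sin φ = -0.834455, cos φ = 0.551077, sin λ = 0.623831, cos λ = 0.781559.
ΔU = cos φ cos λ·ΔX + cos φ sin λ·ΔY + sin φ·ΔZ = (0.551077)(0.781559)(-56.7) + (0.551077)(0.623831)(75.6) + (-0.834455)(261.1) = -216.31 m.

ΔU = -216.3 m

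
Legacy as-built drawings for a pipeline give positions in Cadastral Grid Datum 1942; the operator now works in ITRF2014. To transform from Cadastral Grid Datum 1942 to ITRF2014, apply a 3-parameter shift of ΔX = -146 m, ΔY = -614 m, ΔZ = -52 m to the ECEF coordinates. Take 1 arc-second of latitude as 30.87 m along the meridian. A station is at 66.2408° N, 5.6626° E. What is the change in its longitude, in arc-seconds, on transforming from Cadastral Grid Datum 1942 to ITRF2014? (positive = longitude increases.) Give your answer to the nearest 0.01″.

Δλ = -47.97″

sin φ = 0.915247, cos φ = 0.402894, sin λ = 0.098670, cos λ = 0.995120.
East component: ΔE = −sin λ·ΔX + cos λ·ΔY = −(0.098670)(-146) + (0.995120)(-614) = -596.60 m.
1° of latitude spans 3600 × 30.87 = 111132 m; at latitude φ, 1° of longitude spans that × cos φ = 44774.4 m, so Δλ = -596.60 / 44774.4 × 3600 = -47.968″.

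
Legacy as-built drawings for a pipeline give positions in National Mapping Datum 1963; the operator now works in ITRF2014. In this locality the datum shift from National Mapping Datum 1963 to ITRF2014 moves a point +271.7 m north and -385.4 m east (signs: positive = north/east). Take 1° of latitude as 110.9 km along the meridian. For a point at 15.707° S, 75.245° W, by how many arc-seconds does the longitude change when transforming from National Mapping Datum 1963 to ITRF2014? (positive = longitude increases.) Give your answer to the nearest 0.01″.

Δλ = -13.00″

At latitude -15.707°, cos φ = 0.962659.
1° of longitude at this latitude = 110.9 × cos φ = 106.76 km, so Δλ = -385.4 / 106758.8 = -0.0036100° = -12.996″.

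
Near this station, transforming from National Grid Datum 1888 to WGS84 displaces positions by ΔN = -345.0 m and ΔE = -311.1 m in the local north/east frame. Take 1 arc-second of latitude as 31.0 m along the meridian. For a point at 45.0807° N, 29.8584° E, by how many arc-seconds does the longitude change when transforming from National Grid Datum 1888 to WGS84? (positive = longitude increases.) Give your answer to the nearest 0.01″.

At latitude 45.0807°, cos φ = 0.706110.
1″ of longitude at this latitude = 31.00 × cos φ = 21.8894 m, so Δλ = -311.1 / 21.8894 = -14.212″.

Δλ = -14.21″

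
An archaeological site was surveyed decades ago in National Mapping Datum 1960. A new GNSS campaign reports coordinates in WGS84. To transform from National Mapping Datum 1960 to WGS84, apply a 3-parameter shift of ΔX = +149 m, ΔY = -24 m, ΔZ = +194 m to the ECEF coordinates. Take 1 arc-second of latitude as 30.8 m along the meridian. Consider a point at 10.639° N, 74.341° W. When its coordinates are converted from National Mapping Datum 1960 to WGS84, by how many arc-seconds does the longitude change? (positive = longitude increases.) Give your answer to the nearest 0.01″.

Δλ = 4.53″

sin φ = 0.184620, cos φ = 0.982810, sin λ = -0.962885, cos λ = 0.269911.
East component: ΔE = −sin λ·ΔX + cos λ·ΔY = −(-0.962885)(149) + (0.269911)(-24) = 136.99 m.
1° of latitude spans 3600 × 30.80 = 110880 m; at latitude φ, 1° of longitude spans that × cos φ = 108974.0 m, so Δλ = 136.99 / 108974.0 × 3600 = 4.526″.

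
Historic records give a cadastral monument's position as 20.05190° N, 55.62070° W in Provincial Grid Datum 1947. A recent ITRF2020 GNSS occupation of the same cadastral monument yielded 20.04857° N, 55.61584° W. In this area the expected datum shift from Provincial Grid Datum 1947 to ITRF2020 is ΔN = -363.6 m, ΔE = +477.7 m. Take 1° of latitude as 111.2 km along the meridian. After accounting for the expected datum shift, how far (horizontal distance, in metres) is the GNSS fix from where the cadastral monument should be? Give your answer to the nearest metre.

31 m

Observed coordinate differences: Δφ = -0.00333°, Δλ = +0.00486°.
Converting to metres (1° lat = 111200 m, cos φ = 0.939382): observed ΔN = -370.3 m, observed ΔE = 507.7 m.
Subtracting the expected shift leaves a residual of -370.3 − (-363.6) = -6.7 m north and 507.7 − (477.7) = 30.0 m east.
Residual distance = √((-6.7)² + 30.0²) = 30.7 m.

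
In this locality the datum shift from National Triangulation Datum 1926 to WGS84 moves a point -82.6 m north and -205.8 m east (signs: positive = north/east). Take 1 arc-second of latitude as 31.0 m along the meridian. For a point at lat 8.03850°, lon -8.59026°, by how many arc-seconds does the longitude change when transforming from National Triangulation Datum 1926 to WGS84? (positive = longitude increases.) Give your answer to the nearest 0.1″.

Δλ = -6.7″

At latitude 8.03850°, cos φ = 0.990174.
1″ of longitude at this latitude = 31.00 × cos φ = 30.6954 m, so Δλ = -205.8 / 30.6954 = -6.705″.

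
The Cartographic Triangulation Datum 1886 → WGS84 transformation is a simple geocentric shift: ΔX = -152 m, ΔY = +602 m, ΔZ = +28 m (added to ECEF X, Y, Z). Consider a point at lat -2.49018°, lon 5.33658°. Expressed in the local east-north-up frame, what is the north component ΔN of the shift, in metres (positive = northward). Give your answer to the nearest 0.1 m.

ΔN = 23.8 m

At φ = -2.49018°, λ = 5.33658°: sin φ = -0.043448, cos φ = 0.999056, sin λ = 0.093006, cos λ = 0.995666.
ΔN = −sin φ cos λ·ΔX − sin φ sin λ·ΔY + cos φ·ΔZ = −(-0.043448)(0.995666)(-152) − (-0.043448)(0.093006)(602) + (0.999056)(28) = 23.83 m.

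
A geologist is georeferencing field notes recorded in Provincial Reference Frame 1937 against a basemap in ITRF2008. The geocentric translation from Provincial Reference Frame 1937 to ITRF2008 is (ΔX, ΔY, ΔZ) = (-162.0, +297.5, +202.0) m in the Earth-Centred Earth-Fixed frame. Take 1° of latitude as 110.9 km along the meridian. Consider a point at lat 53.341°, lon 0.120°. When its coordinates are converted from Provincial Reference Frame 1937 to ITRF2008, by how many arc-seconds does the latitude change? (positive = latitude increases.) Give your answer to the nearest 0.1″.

Δφ = 8.1″

sin φ = 0.802203, cos φ = 0.597051, sin λ = 0.002094, cos λ = 0.999998.
North component: ΔN = −sin φ cos λ·ΔX − sin φ sin λ·ΔY + cos φ·ΔZ = −(0.802203)(0.999998)(-162.0) − (0.802203)(0.002094)(297.5) + (0.597051)(202.0) = 250.06 m.
1° of latitude spans 110900 m, so Δφ = 250.06 / 110900 × 3600 = 8.117″.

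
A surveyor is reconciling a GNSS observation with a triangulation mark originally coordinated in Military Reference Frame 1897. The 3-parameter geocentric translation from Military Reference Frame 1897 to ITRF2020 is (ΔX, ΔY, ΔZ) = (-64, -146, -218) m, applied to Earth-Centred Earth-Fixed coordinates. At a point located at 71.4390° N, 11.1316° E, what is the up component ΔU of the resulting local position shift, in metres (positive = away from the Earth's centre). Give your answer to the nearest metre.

ΔU = -236 m

At φ = 71.4390°, λ = 11.1316°: sin φ = 0.947985, cos φ = 0.318314, sin λ = 0.193063, cos λ = 0.981186.
ΔU = cos φ cos λ·ΔX + cos φ sin λ·ΔY + sin φ·ΔZ = (0.318314)(0.981186)(-64) + (0.318314)(0.193063)(-146) + (0.947985)(-218) = -235.62 m.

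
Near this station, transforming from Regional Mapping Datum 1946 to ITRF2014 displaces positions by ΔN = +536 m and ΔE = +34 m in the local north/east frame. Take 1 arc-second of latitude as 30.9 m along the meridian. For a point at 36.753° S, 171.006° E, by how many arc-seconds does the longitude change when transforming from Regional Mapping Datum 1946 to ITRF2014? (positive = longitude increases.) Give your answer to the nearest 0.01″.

At latitude -36.753°, cos φ = 0.801222.
1″ of longitude at this latitude = 30.90 × cos φ = 24.7578 m, so Δλ = 34.0 / 24.7578 = 1.373″.

Δλ = 1.37″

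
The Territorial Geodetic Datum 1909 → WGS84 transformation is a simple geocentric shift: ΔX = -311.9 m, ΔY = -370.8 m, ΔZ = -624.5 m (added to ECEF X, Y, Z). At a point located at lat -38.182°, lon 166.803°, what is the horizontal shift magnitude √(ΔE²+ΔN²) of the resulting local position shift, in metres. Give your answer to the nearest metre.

The local east axis at (φ, λ) is (−sin λ, cos λ, 0), so ΔE = −sin(166.803°)·(-311.9) + cos(166.803°)·(-370.8) = 432.21 m.
The local north axis is (−sin φ cos λ, −sin φ sin λ, cos φ), giving ΔN = 187.713 − 52.330 − 490.889 = -355.51 m.
Horizontal magnitude = √(ΔE² + ΔN²) = √(432.21² + (-355.51)²) = 559.64 m.

560 m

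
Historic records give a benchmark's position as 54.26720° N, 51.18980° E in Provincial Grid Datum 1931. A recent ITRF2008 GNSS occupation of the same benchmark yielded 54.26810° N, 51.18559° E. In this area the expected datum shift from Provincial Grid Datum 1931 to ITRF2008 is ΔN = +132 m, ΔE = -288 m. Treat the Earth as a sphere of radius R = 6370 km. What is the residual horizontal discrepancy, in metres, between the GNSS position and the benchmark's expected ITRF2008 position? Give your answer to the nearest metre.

35 m

Observed coordinate differences: Δφ = +0.00090°, Δλ = -0.00421°.
Converting to metres (1° lat = 111177 m, cos φ = 0.584006): observed ΔN = 100.1 m, observed ΔE = -273.3 m.
Subtracting the expected shift leaves a residual of 100.1 − (132) = -31.9 m north and -273.3 − (-288) = 14.7 m east.
Residual distance = √((-31.9)² + 14.7²) = 35.1 m.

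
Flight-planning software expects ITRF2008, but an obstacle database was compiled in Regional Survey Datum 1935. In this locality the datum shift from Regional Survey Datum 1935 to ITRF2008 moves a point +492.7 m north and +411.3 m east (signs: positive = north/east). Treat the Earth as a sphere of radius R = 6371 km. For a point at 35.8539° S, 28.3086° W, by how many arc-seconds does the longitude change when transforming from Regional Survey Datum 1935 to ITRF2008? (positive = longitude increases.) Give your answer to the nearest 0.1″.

At latitude -35.8539°, cos φ = 0.810513.
One radian of longitude at latitude φ spans R cos φ, so Δλ = ΔE / (R cos φ) = 411.3 / (6371000 × 0.810513) = 7.9651e-05 rad = 16.429″.

Δλ = 16.4″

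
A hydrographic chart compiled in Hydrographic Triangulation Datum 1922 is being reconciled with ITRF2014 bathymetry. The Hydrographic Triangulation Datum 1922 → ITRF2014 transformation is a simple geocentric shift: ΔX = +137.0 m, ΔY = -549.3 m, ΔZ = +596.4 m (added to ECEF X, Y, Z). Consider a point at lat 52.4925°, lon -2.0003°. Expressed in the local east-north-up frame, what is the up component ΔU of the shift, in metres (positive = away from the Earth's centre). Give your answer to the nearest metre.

The local up (radial) axis is (cos φ cos λ, cos φ sin λ, sin φ), giving ΔU = 83.364 + 11.674 + 473.108 = 568.15 m.

ΔU = 568 m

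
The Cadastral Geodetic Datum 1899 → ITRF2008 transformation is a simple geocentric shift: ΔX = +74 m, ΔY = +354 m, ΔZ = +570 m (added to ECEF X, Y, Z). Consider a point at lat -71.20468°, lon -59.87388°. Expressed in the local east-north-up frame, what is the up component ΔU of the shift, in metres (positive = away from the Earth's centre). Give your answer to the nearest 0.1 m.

ΔU = -626.3 m

At φ = -71.20468°, λ = -59.87388°: sin φ = -0.946676, cos φ = 0.322188, sin λ = -0.864923, cos λ = 0.501905.
ΔU = cos φ cos λ·ΔX + cos φ sin λ·ΔY + sin φ·ΔZ = (0.322188)(0.501905)(74) + (0.322188)(-0.864923)(354) + (-0.946676)(570) = -626.29 m.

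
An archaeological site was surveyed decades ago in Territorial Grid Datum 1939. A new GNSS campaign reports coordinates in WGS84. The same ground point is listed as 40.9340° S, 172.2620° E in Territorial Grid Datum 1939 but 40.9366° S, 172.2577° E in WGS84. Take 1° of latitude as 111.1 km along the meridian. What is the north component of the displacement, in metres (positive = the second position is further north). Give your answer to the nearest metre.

Δφ = -40.9366° − -40.9340° = -0.0026°; Δλ = 172.2577° − 172.2620° = -0.0043°.
ΔN = Δφ × 111100 = -288.9 m; ΔE = Δλ × 111100 × cos(-40.9340°) = -0.0043 × 111100 × 0.755465 = -360.9 m.

ΔN = -289 m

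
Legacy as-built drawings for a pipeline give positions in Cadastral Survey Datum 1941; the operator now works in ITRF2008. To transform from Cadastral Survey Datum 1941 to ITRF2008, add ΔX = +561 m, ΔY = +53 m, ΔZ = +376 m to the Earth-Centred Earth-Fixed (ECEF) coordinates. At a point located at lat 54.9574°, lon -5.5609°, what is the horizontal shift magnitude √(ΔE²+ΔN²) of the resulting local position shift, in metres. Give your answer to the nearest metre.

At φ = 54.9574°, λ = -5.5609°: sin φ = 0.818725, cos φ = 0.574185, sin λ = -0.096904, cos λ = 0.995294.
ΔE = −sin λ·ΔX + cos λ·ΔY = −(-0.096904)·(561) + (0.995294)·(53) = 107.11 m.
ΔN = −sin φ cos λ·ΔX − sin φ sin λ·ΔY + cos φ·ΔZ = −(0.818725)(0.995294)(561) − (0.818725)(-0.096904)(53) + (0.574185)(376) = -237.04 m.
Horizontal magnitude = √(ΔE² + ΔN²) = √(107.11² + (-237.04)²) = 260.12 m.

260 m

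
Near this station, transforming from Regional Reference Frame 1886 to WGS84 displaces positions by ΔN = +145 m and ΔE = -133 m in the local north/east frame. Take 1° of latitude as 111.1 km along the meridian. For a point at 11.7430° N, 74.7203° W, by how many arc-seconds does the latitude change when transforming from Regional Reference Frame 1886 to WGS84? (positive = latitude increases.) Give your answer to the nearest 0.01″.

1° of latitude = 111.1 km, so Δφ = 145.0 / 111100 = 0.0013051° = 4.698″.

Δφ = 4.70″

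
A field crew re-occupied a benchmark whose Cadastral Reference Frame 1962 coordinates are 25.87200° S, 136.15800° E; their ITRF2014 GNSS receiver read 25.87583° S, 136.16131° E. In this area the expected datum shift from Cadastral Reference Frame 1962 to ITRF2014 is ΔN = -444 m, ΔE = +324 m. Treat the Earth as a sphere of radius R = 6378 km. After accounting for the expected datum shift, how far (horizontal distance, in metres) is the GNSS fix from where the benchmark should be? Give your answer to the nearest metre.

Observed coordinate differences: Δφ = -0.00383°, Δλ = +0.00331°.
Converting to metres (1° lat = 111317 m, cos φ = 0.899771): observed ΔN = -426.3 m, observed ΔE = 331.5 m.
Subtracting the expected shift leaves a residual of -426.3 − (-444) = 17.7 m north and 331.5 − (324) = 7.5 m east.
Residual distance = √(17.7² + 7.5²) = 19.2 m.

19 m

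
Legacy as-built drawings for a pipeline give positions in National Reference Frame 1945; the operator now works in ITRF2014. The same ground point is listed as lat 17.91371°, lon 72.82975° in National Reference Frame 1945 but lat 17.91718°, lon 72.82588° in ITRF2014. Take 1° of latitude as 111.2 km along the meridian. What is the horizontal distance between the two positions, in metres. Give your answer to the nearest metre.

563 m

Δφ = 17.91718° − 17.91371° = +0.00347°; Δλ = 72.82588° − 72.82975° = -0.00387°.
ΔN = Δφ × 111200 = 385.9 m; ΔE = Δλ × 111200 × cos(17.91371°) = -0.00387 × 111200 × 0.951521 = -409.5 m.
Distance = √(ΔE² + ΔN²) = √((-409.5)² + 385.9²) = 562.6 m.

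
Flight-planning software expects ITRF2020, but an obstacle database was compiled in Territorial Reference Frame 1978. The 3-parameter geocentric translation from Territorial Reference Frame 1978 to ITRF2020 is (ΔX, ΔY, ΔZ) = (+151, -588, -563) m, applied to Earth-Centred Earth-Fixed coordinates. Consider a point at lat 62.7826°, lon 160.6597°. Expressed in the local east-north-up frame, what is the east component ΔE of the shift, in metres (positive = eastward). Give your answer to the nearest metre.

At φ = 62.7826°, λ = 160.6597°: sin φ = 0.889278, cos φ = 0.457368, sin λ = 0.331178, cos λ = -0.943568.
ΔE = −sin λ·ΔX + cos λ·ΔY = −(0.331178)·(151) + (-0.943568)·(-588) = 504.81 m.

ΔE = 505 m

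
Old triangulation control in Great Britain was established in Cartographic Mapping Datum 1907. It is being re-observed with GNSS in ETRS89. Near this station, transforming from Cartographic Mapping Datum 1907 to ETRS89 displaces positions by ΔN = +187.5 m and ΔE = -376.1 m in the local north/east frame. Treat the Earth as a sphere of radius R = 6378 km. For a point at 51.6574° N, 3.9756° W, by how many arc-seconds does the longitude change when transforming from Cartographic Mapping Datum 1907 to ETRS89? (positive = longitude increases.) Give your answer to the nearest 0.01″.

Δλ = -19.61″

At latitude 51.6574°, cos φ = 0.620362.
One radian of longitude at latitude φ spans R cos φ, so Δλ = ΔE / (R cos φ) = -376.1 / (6378000 × 0.620362) = -9.5055e-05 rad = -19.606″.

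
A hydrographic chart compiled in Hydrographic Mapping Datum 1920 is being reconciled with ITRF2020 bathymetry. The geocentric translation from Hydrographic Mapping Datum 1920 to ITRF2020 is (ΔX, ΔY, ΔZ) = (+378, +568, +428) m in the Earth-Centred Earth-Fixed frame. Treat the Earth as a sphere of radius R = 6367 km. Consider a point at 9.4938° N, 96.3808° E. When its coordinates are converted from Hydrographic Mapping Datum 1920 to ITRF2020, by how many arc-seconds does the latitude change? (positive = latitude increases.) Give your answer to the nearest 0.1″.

Δφ = 10.9″

sin φ = 0.164941, cos φ = 0.986303, sin λ = 0.993805, cos λ = -0.111136.
North component: ΔN = −sin φ cos λ·ΔX − sin φ sin λ·ΔY + cos φ·ΔZ = −(0.164941)(-0.111136)(378) − (0.164941)(0.993805)(568) + (0.986303)(428) = 335.96 m.
1° of latitude spans πR/180 = 111125 m, so Δφ = 335.96 / 111125 × 3600 = 10.884″.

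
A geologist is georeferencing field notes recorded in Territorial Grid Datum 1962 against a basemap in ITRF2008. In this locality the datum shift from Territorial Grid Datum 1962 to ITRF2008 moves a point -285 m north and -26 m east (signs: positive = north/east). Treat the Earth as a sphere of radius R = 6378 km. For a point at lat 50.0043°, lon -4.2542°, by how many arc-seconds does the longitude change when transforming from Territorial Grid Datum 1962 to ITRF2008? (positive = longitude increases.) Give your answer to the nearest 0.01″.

Δλ = -1.31″

At latitude 50.0043°, cos φ = 0.642730.
One radian of longitude at latitude φ spans R cos φ, so Δλ = ΔE / (R cos φ) = -26.0 / (6378000 × 0.642730) = -6.3425e-06 rad = -1.308″.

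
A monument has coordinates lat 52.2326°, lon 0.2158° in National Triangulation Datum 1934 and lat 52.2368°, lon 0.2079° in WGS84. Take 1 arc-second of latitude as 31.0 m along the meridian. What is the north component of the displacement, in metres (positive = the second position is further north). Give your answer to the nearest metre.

ΔN = 469 m

Δφ = 52.2368° − 52.2326° = +0.0042°; Δλ = 0.2079° − 0.2158° = -0.0079°.
1° of latitude = 3600 × 31.00 = 111600 m.
ΔN = Δφ × 111600 = 468.7 m; ΔE = Δλ × 111600 × cos(52.2326°) = -0.0079 × 111600 × 0.612457 = -540.0 m.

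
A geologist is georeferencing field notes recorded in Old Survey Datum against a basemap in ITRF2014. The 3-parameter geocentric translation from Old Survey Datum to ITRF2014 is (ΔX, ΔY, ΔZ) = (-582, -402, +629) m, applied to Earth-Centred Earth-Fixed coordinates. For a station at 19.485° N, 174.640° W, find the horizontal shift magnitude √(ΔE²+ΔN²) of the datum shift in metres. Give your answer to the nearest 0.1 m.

At φ = 19.485°, λ = -174.640°: sin φ = 0.333560, cos φ = 0.942729, sin λ = -0.093413, cos λ = -0.995627.
ΔE = −sin λ·ΔX + cos λ·ΔY = −(-0.093413)·(-582) + (-0.995627)·(-402) = 345.88 m.
ΔN = −sin φ cos λ·ΔX − sin φ sin λ·ΔY + cos φ·ΔZ = −(0.333560)(-0.995627)(-582) − (0.333560)(-0.093413)(-402) + (0.942729)(629) = 387.17 m.
Horizontal magnitude = √(ΔE² + ΔN²) = √(345.88² + 387.17²) = 519.16 m.

519.2 m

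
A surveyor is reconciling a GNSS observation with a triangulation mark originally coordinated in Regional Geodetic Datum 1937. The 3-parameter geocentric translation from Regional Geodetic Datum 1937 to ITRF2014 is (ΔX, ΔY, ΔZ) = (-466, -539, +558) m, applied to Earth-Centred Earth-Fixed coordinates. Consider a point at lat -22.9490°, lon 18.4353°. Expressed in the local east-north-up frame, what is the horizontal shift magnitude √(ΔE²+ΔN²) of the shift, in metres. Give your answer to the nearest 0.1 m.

456.2 m

At φ = -22.9490°, λ = 18.4353°: sin φ = -0.389912, cos φ = 0.920852, sin λ = 0.316234, cos λ = 0.948681.
ΔE = −sin λ·ΔX + cos λ·ΔY = −(0.316234)·(-466) + (0.948681)·(-539) = -363.97 m.
ΔN = −sin φ cos λ·ΔX − sin φ sin λ·ΔY + cos φ·ΔZ = −(-0.389912)(0.948681)(-466) − (-0.389912)(0.316234)(-539) + (0.920852)(558) = 275.00 m.
Horizontal magnitude = √(ΔE² + ΔN²) = √((-363.97)² + 275.00²) = 456.18 m.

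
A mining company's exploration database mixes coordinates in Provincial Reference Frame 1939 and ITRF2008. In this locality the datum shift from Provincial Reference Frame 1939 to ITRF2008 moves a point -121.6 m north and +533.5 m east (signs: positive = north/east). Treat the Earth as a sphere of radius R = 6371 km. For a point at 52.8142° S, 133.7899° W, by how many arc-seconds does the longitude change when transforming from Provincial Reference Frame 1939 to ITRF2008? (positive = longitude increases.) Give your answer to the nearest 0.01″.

At latitude -52.8142°, cos φ = 0.604402.
One radian of longitude at latitude φ spans R cos φ, so Δλ = ΔE / (R cos φ) = 533.5 / (6371000 × 0.604402) = 1.3855e-04 rad = 28.578″.

Δλ = 28.58″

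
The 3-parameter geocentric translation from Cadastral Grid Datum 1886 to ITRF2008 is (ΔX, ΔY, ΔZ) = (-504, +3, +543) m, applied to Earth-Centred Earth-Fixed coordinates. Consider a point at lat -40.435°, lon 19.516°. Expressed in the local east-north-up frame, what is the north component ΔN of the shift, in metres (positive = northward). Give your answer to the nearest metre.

ΔN = 106 m

The local north axis is (−sin φ cos λ, −sin φ sin λ, cos φ), giving ΔN = -308.107 + 0.650 + 413.300 = 105.84 m.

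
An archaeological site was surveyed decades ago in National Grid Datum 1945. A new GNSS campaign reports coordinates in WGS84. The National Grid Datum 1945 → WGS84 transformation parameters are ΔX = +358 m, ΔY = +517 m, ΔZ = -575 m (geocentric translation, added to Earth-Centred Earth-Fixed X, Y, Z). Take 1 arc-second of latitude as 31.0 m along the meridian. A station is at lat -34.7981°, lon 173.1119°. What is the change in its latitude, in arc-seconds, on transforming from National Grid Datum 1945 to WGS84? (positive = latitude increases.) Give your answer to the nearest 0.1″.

sin φ = -0.570686, cos φ = 0.821168, sin λ = 0.119931, cos λ = -0.992782.
North component: ΔN = −sin φ cos λ·ΔX − sin φ sin λ·ΔY + cos φ·ΔZ = −(-0.570686)(-0.992782)(358) − (-0.570686)(0.119931)(517) + (0.821168)(-575) = -639.62 m.
1° of latitude spans 3600 × 31.00 = 111600 m, so Δφ = -639.62 / 111600 × 3600 = -20.633″.

Δφ = -20.6″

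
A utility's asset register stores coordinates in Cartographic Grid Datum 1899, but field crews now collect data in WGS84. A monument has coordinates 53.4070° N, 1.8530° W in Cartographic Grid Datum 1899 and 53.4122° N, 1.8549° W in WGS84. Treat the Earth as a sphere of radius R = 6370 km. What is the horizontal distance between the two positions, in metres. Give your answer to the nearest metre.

592 m

Δφ = 53.4122° − 53.4070° = +0.0052°; Δλ = -1.8549° − -1.8530° = -0.0019°.
1° along a meridian = πR/180 = 111177 m.
ΔN = Δφ × 111177 = 578.1 m; ΔE = Δλ × 111177 × cos(53.4070°) = -0.0019 × 111177 × 0.596127 = -125.9 m.
Distance = √(ΔE² + ΔN²) = √((-125.9)² + 578.1²) = 591.7 m.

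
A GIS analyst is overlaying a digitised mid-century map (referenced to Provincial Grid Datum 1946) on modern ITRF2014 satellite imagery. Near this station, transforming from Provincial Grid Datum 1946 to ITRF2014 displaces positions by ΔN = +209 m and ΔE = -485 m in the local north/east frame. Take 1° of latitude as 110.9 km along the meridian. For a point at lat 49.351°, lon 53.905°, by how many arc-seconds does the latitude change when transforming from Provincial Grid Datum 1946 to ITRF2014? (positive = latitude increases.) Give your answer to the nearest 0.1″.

Δφ = 6.8″

1° of latitude = 110.9 km, so Δφ = 209.0 / 110900 = 0.0018846° = 6.784″.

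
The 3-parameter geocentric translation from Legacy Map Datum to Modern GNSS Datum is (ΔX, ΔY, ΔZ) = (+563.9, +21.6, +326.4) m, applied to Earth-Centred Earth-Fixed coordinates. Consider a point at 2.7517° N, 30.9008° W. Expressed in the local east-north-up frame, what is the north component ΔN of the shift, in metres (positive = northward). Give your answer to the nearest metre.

ΔN = 303 m

The local north axis is (−sin φ cos λ, −sin φ sin λ, cos φ), giving ΔN = -23.229 + 0.533 + 326.024 = 303.33 m.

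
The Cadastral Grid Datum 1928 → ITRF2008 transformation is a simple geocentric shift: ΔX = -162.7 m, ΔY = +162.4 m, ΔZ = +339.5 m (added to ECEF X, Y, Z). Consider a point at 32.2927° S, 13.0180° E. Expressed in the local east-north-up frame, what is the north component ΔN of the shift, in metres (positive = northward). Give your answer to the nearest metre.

At φ = -32.2927°, λ = 13.0180°: sin φ = -0.534245, cos φ = 0.845330, sin λ = 0.225257, cos λ = 0.974299.
ΔN = −sin φ cos λ·ΔX − sin φ sin λ·ΔY + cos φ·ΔZ = −(-0.534245)(0.974299)(-162.7) − (-0.534245)(0.225257)(162.4) + (0.845330)(339.5) = 221.85 m.

ΔN = 222 m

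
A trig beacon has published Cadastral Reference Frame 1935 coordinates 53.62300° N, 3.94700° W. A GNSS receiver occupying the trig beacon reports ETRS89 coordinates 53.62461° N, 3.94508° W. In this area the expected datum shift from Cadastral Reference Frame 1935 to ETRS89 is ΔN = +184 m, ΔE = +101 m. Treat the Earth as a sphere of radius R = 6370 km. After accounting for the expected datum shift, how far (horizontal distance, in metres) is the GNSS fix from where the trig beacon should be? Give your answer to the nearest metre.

Observed coordinate differences: Δφ = +0.00161°, Δλ = +0.00192°.
Converting to metres (1° lat = 111177 m, cos φ = 0.593096): observed ΔN = 179.0 m, observed ΔE = 126.6 m.
Subtracting the expected shift leaves a residual of 179.0 − (184) = -5.0 m north and 126.6 − (101) = 25.6 m east.
Residual distance = √((-5.0)² + 25.6²) = 26.1 m.

26 m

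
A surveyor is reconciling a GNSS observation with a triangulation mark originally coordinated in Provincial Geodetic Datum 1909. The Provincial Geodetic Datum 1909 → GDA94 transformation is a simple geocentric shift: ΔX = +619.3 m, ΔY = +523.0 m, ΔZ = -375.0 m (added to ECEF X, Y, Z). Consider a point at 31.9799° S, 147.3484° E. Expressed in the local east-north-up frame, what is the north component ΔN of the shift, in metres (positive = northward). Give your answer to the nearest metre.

ΔN = -445 m

At φ = -31.9799°, λ = 147.3484°: sin φ = -0.529622, cos φ = 0.848234, sin λ = 0.539529, cos λ = -0.841967.
ΔN = −sin φ cos λ·ΔX − sin φ sin λ·ΔY + cos φ·ΔZ = −(-0.529622)(-0.841967)(619.3) − (-0.529622)(0.539529)(523.0) + (0.848234)(-375.0) = -444.80 m.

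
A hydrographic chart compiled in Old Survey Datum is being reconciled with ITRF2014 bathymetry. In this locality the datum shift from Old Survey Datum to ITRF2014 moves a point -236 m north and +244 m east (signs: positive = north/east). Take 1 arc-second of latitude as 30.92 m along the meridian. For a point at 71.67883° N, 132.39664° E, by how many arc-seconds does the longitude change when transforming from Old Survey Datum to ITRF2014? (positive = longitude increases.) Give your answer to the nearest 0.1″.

At latitude 71.67883°, cos φ = 0.314343.
1″ of longitude at this latitude = 30.92 × cos φ = 9.7195 m, so Δλ = 244.0 / 9.7195 = 25.104″.

Δλ = 25.1″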